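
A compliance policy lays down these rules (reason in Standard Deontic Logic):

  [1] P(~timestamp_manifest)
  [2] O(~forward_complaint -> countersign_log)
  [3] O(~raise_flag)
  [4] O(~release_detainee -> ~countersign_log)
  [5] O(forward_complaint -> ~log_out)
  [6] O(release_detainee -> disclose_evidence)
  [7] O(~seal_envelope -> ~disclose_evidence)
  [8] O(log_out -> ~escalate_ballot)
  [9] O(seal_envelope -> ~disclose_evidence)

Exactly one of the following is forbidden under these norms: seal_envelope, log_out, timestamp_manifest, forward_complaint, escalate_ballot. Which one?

By case analysis on ~seal_envelope: premise 7 gives O(~seal_envelope -> ~disclose_evidence) and premise 9 gives O(seal_envelope -> ~disclose_evidence), so O(~disclose_evidence) either way.
Premise 6 is O(release_detainee -> disclose_evidence); contrapositively O(~disclose_evidence -> ~release_detainee). Since O(~disclose_evidence) holds, K gives O(~release_detainee).
Premise 4 is O(~release_detainee -> ~countersign_log); since O(~release_detainee), deontic closure gives O(~countersign_log).
The contrapositive of premise 2 (O(~forward_complaint -> countersign_log)) is O(~countersign_log -> forward_complaint), and O(~countersign_log) is already established, so O(forward_complaint).
With premise 5, O(forward_complaint -> ~log_out), the K-axiom yields O(~log_out).
So O(~log_out) holds, i.e. log_out is forbidden. None of the other listed options is forbidden under the premises.

log_out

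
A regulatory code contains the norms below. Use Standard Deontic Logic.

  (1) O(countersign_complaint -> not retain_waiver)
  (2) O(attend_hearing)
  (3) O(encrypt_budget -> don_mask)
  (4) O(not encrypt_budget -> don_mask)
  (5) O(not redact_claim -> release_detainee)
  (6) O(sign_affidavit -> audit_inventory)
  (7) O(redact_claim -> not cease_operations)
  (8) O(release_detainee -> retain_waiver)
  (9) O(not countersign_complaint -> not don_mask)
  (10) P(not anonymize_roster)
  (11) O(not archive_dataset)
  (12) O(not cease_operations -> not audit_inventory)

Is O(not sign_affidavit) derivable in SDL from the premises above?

Yes

By case analysis on encrypt_budget: premise 3 gives O(encrypt_budget -> don_mask) and premise 4 gives O(not encrypt_budget -> don_mask), so O(don_mask) either way.
Premise 9, O(not countersign_complaint -> not don_mask), contraposes to O(don_mask -> countersign_complaint); with O(don_mask) we get O(countersign_complaint).
Applying K to premise 1 (O(countersign_complaint -> not retain_waiver)) and O(countersign_complaint) yields O(not retain_waiver).
Premise 8, O(release_detainee -> retain_waiver), contraposes to O(not retain_waiver -> not release_detainee); with O(not retain_waiver) we get O(not release_detainee).
Premise 5, O(not redact_claim -> release_detainee), contraposes to O(not release_detainee -> redact_claim); with O(not release_detainee) we get O(redact_claim).
From O(redact_claim) and premise 7, O(redact_claim -> not cease_operations), we obtain O(not cease_operations).
With premise 12, O(not cease_operations -> not audit_inventory), the K-axiom yields O(not audit_inventory).
Premise 6 is O(sign_affidavit -> audit_inventory); contrapositively O(not audit_inventory -> not sign_affidavit). Since O(not audit_inventory) holds, K gives O(not sign_affidavit).
Premises 2, 10, 11 do not contribute to this derivation.
So O(not sign_affidavit) follows.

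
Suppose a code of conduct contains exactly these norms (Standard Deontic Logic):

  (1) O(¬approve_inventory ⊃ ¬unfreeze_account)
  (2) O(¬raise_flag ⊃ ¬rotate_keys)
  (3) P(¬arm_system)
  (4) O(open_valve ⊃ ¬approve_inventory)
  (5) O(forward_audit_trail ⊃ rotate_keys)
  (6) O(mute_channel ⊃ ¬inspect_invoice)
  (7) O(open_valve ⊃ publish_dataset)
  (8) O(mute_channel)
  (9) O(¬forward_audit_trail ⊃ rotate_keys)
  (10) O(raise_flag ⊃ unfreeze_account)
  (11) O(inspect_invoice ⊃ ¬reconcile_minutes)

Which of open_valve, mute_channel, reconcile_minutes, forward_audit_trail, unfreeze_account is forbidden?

Premises 5 and 9 are O(forward_audit_trail ⊃ rotate_keys) and O(¬forward_audit_trail ⊃ rotate_keys); every ideal world satisfies forward_audit_trail or ¬forward_audit_trail, so in either case rotate_keys holds — hence O(rotate_keys).
Premise 2 is O(¬raise_flag ⊃ ¬rotate_keys); contrapositively O(rotate_keys ⊃ raise_flag). Since O(rotate_keys) holds, K gives O(raise_flag).
Premise 10 is O(raise_flag ⊃ unfreeze_account); since O(raise_flag), deontic closure gives O(unfreeze_account).
Premise 1, O(¬approve_inventory ⊃ ¬unfreeze_account), contraposes to O(unfreeze_account ⊃ approve_inventory); with O(unfreeze_account) we get O(approve_inventory).
Premise 4 is O(open_valve ⊃ ¬approve_inventory); contrapositively O(approve_inventory ⊃ ¬open_valve). Since O(approve_inventory) holds, K gives O(¬open_valve).
So O(¬open_valve) holds, i.e. open_valve is forbidden. None of the other listed options is forbidden under the premises.

open_valve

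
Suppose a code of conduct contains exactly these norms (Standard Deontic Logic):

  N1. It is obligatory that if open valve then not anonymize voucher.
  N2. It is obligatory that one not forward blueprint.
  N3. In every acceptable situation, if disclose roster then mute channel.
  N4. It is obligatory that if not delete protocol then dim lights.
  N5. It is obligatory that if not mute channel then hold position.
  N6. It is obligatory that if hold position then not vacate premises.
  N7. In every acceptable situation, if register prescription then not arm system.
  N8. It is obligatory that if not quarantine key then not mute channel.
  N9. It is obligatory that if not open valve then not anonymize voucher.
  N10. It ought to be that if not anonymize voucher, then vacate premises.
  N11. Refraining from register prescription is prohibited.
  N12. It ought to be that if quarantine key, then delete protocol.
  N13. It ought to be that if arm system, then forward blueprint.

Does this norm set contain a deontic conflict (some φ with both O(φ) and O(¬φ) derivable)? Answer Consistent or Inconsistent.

Consistent

Premise 13 is O(arm_system → forward_blueprint), but O(arm_system) is not derivable from the premises, so it does not yield O(forward_blueprint).
So O(forward_blueprint) is not derivable, and the apparent clash with O(¬forward_blueprint) does not arise.
A world satisfying every obligation exists (e.g. anonymize_voucher=false, arm_system=false, delete_protocol=true, dim_lights=false, disclose_roster=false, forward_blueprint=false, hold_position=false, mute_channel=true, open_valve=false, quarantine_key=true, register_prescription=true, vacate_premises=true); no atom is both obligatory and forbidden, so the set is consistent.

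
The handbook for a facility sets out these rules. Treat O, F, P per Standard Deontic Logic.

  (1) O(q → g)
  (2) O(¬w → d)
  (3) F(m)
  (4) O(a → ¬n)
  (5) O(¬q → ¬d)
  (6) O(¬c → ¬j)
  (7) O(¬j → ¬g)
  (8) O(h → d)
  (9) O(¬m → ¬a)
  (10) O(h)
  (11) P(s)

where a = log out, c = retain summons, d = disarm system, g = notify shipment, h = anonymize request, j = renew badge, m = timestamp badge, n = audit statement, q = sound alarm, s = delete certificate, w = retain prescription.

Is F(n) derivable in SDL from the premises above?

No

Premise 4 is O(a → ¬n), but O(a) is not derivable from the premises, so it does not yield O(¬n).
No other premise forces O(¬n). An ideal world satisfying every premise can still have n true, so F(n) is not derivable.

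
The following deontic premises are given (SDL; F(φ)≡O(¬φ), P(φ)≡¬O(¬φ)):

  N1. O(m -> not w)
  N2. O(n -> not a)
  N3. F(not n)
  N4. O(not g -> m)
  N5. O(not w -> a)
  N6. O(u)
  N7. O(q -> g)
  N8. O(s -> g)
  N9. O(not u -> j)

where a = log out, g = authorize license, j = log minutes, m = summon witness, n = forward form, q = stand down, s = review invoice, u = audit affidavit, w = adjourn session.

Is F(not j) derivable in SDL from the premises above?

No

Premise 9 is O(not u -> j), but O(not u) is not derivable from the premises, so it does not yield O(j).
No other premise forces O(j). An ideal world satisfying every premise can still have not j true, so F(not j) is not derivable.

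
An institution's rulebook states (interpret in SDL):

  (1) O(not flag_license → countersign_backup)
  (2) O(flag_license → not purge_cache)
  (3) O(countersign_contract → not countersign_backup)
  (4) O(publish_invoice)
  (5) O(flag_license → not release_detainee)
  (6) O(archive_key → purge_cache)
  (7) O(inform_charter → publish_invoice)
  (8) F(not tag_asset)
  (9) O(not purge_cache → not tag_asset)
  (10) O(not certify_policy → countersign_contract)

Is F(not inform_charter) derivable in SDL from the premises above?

No

Premise 7 is O(inform_charter → publish_invoice); even if O(publish_invoice) held, inferring O(inform_charter) would be affirming the consequent — invalid.
No other premise forces O(inform_charter). An ideal world satisfying every premise can still have not inform_charter true, so F(not inform_charter) is not derivable.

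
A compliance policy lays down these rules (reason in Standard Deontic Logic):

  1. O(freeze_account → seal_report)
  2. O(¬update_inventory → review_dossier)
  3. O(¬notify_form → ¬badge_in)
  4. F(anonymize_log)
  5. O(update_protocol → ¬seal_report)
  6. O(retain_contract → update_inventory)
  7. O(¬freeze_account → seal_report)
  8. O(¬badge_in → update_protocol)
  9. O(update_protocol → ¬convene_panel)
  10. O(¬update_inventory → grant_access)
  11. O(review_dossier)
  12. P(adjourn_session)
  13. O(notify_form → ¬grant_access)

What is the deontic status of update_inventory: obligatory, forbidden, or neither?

Premises 7 and 1 are O(¬freeze_account → seal_report) and O(freeze_account → seal_report); every ideal world satisfies ¬freeze_account or freeze_account, so in either case seal_report holds — hence O(seal_report).
The contrapositive of premise 5 (O(update_protocol → ¬seal_report)) is O(seal_report → ¬update_protocol), and O(seal_report) is already established, so O(¬update_protocol).
Premise 8 is O(¬badge_in → update_protocol); contrapositively O(¬update_protocol → badge_in). Since O(¬update_protocol) holds, K gives O(badge_in).
The contrapositive of premise 3 (O(¬notify_form → ¬badge_in)) is O(badge_in → notify_form), and O(badge_in) is already established, so O(notify_form).
With premise 13, O(notify_form → ¬grant_access), the K-axiom yields O(¬grant_access).
Premise 10 is O(¬update_inventory → grant_access); contrapositively O(¬grant_access → update_inventory). Since O(¬grant_access) holds, K gives O(update_inventory).
Premises 2, 4, 6, 9, 11, 12 do not contribute to this derivation.
Hence update_inventory is obligatory.

Obligatory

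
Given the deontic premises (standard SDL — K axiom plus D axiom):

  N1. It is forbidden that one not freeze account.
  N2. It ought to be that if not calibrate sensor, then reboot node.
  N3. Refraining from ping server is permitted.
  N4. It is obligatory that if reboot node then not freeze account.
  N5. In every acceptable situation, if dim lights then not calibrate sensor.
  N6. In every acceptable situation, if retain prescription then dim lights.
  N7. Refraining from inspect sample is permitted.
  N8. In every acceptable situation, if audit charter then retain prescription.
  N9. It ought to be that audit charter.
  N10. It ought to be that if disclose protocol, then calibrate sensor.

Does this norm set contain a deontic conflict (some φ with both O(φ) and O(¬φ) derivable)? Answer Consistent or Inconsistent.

Inconsistent

Premise 1 is F(¬freeze_account), i.e. O(freeze_account).
Premise 4, O(reboot_node → ¬freeze_account), contraposes to O(freeze_account → ¬reboot_node); with O(freeze_account) we get O(¬reboot_node).
Premise 2 is O(¬calibrate_sensor → reboot_node); contrapositively O(¬reboot_node → calibrate_sensor). Since O(¬reboot_node) holds, K gives O(calibrate_sensor).
Premise 5 is O(dim_lights → ¬calibrate_sensor); contrapositively O(calibrate_sensor → ¬dim_lights). Since O(calibrate_sensor) holds, K gives O(¬dim_lights).
The contrapositive of premise 6 (O(retain_prescription → dim_lights)) is O(¬dim_lights → ¬retain_prescription), and O(¬dim_lights) is already established, so O(¬retain_prescription).
The contrapositive of premise 8 (O(audit_charter → retain_prescription)) is O(¬retain_prescription → ¬audit_charter), and O(¬retain_prescription) is already established, so O(¬audit_charter).
But premise 9 directly asserts O(audit_charter).
We now have both O(¬audit_charter) and O(audit_charter) — audit_charter is simultaneously obligatory and forbidden, violating the D-axiom.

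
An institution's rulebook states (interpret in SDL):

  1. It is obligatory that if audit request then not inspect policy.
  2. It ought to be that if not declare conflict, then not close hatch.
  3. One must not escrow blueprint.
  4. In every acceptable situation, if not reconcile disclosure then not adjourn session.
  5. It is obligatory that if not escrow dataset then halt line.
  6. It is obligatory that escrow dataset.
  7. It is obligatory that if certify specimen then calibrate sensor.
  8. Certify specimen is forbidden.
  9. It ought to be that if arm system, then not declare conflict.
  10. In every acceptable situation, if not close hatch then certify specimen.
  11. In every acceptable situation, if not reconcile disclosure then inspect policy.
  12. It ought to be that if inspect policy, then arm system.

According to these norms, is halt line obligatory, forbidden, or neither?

Neither

Premise 5 is O(¬escrow_dataset → halt_line), but O(¬escrow_dataset) is not derivable from the premises, so it does not yield O(halt_line).
No premise or chain of K-axiom applications forces O(halt_line), and none forces O(¬halt_line). So halt_line is neither obligatory nor forbidden under these norms.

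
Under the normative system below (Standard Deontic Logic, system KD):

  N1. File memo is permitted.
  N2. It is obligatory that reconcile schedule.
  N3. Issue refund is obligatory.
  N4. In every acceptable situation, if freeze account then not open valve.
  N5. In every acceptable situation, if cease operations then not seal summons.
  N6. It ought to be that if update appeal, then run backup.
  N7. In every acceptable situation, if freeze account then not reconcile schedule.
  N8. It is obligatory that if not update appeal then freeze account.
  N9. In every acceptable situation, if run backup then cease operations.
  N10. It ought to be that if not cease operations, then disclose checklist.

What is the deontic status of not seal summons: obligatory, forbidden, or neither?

Premise 2 states O(reconcile_schedule) outright.
Premise 7 is O(freeze_account → ¬reconcile_schedule); contrapositively O(reconcile_schedule → ¬freeze_account). Since O(reconcile_schedule) holds, K gives O(¬freeze_account).
Premise 8 is O(¬update_appeal → freeze_account); contrapositively O(¬freeze_account → update_appeal). Since O(¬freeze_account) holds, K gives O(update_appeal).
Applying K to premise 6 (O(update_appeal → run_backup)) and O(update_appeal) yields O(run_backup).
Applying K to premise 9 (O(run_backup → cease_operations)) and O(run_backup) yields O(cease_operations).
From O(cease_operations) and premise 5, O(cease_operations → ¬seal_summons), we obtain O(¬seal_summons).
Premises 1, 3, 4, 10 do not contribute to this derivation.
Hence ¬seal_summons is obligatory.

Obligatory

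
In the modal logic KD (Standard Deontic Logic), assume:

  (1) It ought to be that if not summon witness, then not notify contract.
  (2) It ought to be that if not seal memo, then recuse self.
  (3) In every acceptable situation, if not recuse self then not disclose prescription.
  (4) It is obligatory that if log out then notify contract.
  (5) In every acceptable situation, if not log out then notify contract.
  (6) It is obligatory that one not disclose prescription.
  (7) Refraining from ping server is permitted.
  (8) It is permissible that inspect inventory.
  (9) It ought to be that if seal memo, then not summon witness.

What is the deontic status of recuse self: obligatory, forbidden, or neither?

Obligatory

By case analysis on log_out: premise 4 gives O(log_out → notify_contract) and premise 5 gives O(¬log_out → notify_contract), so O(notify_contract) either way.
Premise 1 is O(¬summon_witness → ¬notify_contract); contrapositively O(notify_contract → summon_witness). Since O(notify_contract) holds, K gives O(summon_witness).
The contrapositive of premise 9 (O(seal_memo → ¬summon_witness)) is O(summon_witness → ¬seal_memo), and O(summon_witness) is already established, so O(¬seal_memo).
Applying K to premise 2 (O(¬seal_memo → recuse_self)) and O(¬seal_memo) yields O(recuse_self).
Premises 3, 6, 7, 8 do not contribute to this derivation.
Hence recuse_self is obligatory.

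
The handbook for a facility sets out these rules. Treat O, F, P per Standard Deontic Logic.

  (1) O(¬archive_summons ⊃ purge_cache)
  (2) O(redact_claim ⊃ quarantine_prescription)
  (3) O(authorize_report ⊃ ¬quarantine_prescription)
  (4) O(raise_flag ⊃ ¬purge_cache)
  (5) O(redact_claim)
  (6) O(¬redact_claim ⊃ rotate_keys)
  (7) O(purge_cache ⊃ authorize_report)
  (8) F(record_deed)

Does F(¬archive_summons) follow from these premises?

Yes

Premise 5 states O(redact_claim) outright.
Applying K to premise 2 (O(redact_claim ⊃ quarantine_prescription)) and O(redact_claim) yields O(quarantine_prescription).
Premise 3 is O(authorize_report ⊃ ¬quarantine_prescription); contrapositively O(quarantine_prescription ⊃ ¬authorize_report). Since O(quarantine_prescription) holds, K gives O(¬authorize_report).
The contrapositive of premise 7 (O(purge_cache ⊃ authorize_report)) is O(¬authorize_report ⊃ ¬purge_cache), and O(¬authorize_report) is already established, so O(¬purge_cache).
Premise 1 is O(¬archive_summons ⊃ purge_cache); contrapositively O(¬purge_cache ⊃ archive_summons). Since O(¬purge_cache) holds, K gives O(archive_summons).
Premises 4, 6, 8 do not contribute to this derivation.
So O(archive_summons) holds, i.e. F(¬archive_summons). The claim follows.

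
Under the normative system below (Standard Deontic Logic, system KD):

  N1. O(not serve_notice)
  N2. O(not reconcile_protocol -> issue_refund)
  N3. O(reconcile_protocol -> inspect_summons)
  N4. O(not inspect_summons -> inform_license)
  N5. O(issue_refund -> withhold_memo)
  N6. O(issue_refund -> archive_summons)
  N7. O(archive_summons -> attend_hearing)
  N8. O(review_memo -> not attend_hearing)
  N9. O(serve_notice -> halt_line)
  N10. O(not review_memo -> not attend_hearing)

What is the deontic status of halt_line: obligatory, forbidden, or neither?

Neither

Premise 9 is O(serve_notice -> halt_line), but O(serve_notice) is not derivable from the premises, so it does not yield O(halt_line).
No premise or chain of K-axiom applications forces O(halt_line), and none forces O(not halt_line). So halt_line is neither obligatory nor forbidden under these norms.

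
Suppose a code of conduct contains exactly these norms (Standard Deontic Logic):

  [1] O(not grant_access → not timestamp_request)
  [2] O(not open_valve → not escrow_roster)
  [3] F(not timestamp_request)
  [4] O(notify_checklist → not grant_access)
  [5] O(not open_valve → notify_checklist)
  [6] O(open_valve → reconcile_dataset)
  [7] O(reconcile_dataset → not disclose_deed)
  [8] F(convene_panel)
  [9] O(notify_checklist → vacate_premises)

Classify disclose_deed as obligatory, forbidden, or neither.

Forbidden

Premise 3, F(not timestamp_request), is equivalent to O(timestamp_request).
Premise 1, O(not grant_access → not timestamp_request), contraposes to O(timestamp_request → grant_access); with O(timestamp_request) we get O(grant_access).
The contrapositive of premise 4 (O(notify_checklist → not grant_access)) is O(grant_access → not notify_checklist), and O(grant_access) is already established, so O(not notify_checklist).
The contrapositive of premise 5 (O(not open_valve → notify_checklist)) is O(not notify_checklist → open_valve), and O(not notify_checklist) is already established, so O(open_valve).
Applying K to premise 6 (O(open_valve → reconcile_dataset)) and O(open_valve) yields O(reconcile_dataset).
Applying K to premise 7 (O(reconcile_dataset → not disclose_deed)) and O(reconcile_dataset) yields O(not disclose_deed).
Premises 2, 8, 9 do not contribute to this derivation.
Thus O(not disclose_deed), which is F(disclose_deed): disclose_deed is forbidden.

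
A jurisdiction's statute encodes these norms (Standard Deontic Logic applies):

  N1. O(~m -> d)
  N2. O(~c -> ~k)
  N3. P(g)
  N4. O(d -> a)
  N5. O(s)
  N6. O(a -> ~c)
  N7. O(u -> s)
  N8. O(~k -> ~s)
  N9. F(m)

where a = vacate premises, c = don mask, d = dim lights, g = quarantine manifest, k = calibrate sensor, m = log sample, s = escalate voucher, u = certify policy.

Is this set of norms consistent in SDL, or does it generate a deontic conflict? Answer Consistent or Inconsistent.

Inconsistent

Premise 5 states O(s) outright.
Premise 8 is O(~k -> ~s); contrapositively O(s -> k). Since O(s) holds, K gives O(k).
Premise 2, O(~c -> ~k), contraposes to O(k -> c); with O(k) we get O(c).
The contrapositive of premise 6 (O(a -> ~c)) is O(c -> ~a), and O(c) is already established, so O(~a).
Premise 4 is O(d -> a); contrapositively O(~a -> ~d). Since O(~a) holds, K gives O(~d).
Premise 1, O(~m -> d), contraposes to O(~d -> m); with O(~d) we get O(m).
Yet premise 9 is F(m), i.e. O(~m).
We now have both O(m) and O(~m) — m is simultaneously obligatory and forbidden, violating the D-axiom.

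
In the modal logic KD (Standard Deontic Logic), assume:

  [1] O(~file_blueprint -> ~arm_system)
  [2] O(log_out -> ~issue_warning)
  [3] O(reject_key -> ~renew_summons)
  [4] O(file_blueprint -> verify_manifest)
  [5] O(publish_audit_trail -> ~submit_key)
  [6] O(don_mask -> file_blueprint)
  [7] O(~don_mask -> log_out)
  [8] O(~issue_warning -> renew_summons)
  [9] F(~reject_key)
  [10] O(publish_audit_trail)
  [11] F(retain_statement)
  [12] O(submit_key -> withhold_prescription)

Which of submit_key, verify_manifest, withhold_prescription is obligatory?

F(~reject_key) at premise 9 means O(reject_key).
With premise 3, O(reject_key -> ~renew_summons), the K-axiom yields O(~renew_summons).
Premise 8, O(~issue_warning -> renew_summons), contraposes to O(~renew_summons -> issue_warning); with O(~renew_summons) we get O(issue_warning).
The contrapositive of premise 2 (O(log_out -> ~issue_warning)) is O(issue_warning -> ~log_out), and O(issue_warning) is already established, so O(~log_out).
Premise 7, O(~don_mask -> log_out), contraposes to O(~log_out -> don_mask); with O(~log_out) we get O(don_mask).
From O(don_mask) and premise 6, O(don_mask -> file_blueprint), we obtain O(file_blueprint).
From O(file_blueprint) and premise 4, O(file_blueprint -> verify_manifest), we obtain O(verify_manifest).
So O(verify_manifest) holds — verify_manifest is obligatory. None of the other listed options is made obligatory by any chain of premises.

verify_manifest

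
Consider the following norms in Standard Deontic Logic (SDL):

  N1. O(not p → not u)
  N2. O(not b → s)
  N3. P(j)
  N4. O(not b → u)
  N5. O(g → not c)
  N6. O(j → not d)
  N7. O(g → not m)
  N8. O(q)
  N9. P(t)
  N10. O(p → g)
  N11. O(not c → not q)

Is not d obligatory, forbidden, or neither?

Neither

Premise 6 is O(j → not d), but O(j) is not derivable from the premises (the permission P(j) asserts only not O(not j), not O(j)), so it does not yield O(not d).
No premise or chain of K-axiom applications forces O(not d), and none forces O(d). So not d is neither obligatory nor forbidden under these norms.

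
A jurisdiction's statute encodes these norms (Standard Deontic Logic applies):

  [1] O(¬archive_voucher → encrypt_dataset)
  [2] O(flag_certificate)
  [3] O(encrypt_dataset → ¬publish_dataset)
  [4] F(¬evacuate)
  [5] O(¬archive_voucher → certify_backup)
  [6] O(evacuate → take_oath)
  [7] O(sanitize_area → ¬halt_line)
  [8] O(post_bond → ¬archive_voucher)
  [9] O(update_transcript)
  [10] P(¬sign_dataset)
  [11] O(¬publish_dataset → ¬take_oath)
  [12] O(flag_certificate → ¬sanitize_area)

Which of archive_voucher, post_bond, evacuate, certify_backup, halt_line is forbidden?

Premise 4, F(¬evacuate), is equivalent to O(evacuate).
Applying K to premise 6 (O(evacuate → take_oath)) and O(evacuate) yields O(take_oath).
Premise 11 is O(¬publish_dataset → ¬take_oath); contrapositively O(take_oath → publish_dataset). Since O(take_oath) holds, K gives O(publish_dataset).
Premise 3 is O(encrypt_dataset → ¬publish_dataset); contrapositively O(publish_dataset → ¬encrypt_dataset). Since O(publish_dataset) holds, K gives O(¬encrypt_dataset).
Premise 1, O(¬archive_voucher → encrypt_dataset), contraposes to O(¬encrypt_dataset → archive_voucher); with O(¬encrypt_dataset) we get O(archive_voucher).
Premise 8, O(post_bond → ¬archive_voucher), contraposes to O(archive_voucher → ¬post_bond); with O(archive_voucher) we get O(¬post_bond).
So O(¬post_bond) holds, i.e. post_bond is forbidden. None of the other listed options is forbidden under the premises.

post_bond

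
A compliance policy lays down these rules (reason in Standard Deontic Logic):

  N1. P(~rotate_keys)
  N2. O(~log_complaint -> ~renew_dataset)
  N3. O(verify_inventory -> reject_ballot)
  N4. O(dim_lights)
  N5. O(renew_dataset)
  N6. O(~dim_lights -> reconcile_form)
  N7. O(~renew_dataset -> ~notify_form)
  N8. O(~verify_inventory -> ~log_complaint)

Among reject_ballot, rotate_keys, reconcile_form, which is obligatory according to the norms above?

reject_ballot

Premise 5 states O(renew_dataset) outright.
Premise 2 is O(~log_complaint -> ~renew_dataset); contrapositively O(renew_dataset -> log_complaint). Since O(renew_dataset) holds, K gives O(log_complaint).
Premise 8 is O(~verify_inventory -> ~log_complaint); contrapositively O(log_complaint -> verify_inventory). Since O(log_complaint) holds, K gives O(verify_inventory).
Applying K to premise 3 (O(verify_inventory -> reject_ballot)) and O(verify_inventory) yields O(reject_ballot).
So O(reject_ballot) holds — reject_ballot is obligatory. None of the other listed options is made obligatory by any chain of premises.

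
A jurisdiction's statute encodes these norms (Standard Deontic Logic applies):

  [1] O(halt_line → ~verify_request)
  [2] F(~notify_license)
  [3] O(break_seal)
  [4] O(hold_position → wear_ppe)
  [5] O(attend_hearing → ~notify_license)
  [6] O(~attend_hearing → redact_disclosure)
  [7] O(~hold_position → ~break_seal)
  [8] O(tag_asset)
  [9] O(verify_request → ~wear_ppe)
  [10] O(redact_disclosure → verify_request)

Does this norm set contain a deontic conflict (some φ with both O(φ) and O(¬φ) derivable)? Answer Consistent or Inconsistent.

Inconsistent

Premise 3 states O(break_seal) outright.
The contrapositive of premise 7 (O(~hold_position → ~break_seal)) is O(break_seal → hold_position), and O(break_seal) is already established, so O(hold_position).
From O(hold_position) and premise 4, O(hold_position → wear_ppe), we obtain O(wear_ppe).
The contrapositive of premise 9 (O(verify_request → ~wear_ppe)) is O(wear_ppe → ~verify_request), and O(wear_ppe) is already established, so O(~verify_request).
The contrapositive of premise 10 (O(redact_disclosure → verify_request)) is O(~verify_request → ~redact_disclosure), and O(~verify_request) is already established, so O(~redact_disclosure).
The contrapositive of premise 6 (O(~attend_hearing → redact_disclosure)) is O(~redact_disclosure → attend_hearing), and O(~redact_disclosure) is already established, so O(attend_hearing).
From O(attend_hearing) and premise 5, O(attend_hearing → ~notify_license), we obtain O(~notify_license).
However, F(~notify_license) at premise 2 amounts to O(notify_license).
We now have both O(~notify_license) and O(notify_license) — notify_license is simultaneously obligatory and forbidden, violating the D-axiom.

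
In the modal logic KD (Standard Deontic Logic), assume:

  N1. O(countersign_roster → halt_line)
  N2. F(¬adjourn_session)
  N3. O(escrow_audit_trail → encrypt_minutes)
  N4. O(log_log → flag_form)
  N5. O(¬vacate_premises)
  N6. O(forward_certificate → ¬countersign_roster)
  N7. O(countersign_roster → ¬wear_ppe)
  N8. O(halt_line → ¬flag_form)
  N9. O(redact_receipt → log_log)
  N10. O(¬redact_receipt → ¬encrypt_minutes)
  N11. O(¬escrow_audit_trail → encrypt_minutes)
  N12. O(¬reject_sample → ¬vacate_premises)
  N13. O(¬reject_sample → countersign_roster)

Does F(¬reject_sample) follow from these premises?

Yes

Premises 11 and 3 are O(¬escrow_audit_trail → encrypt_minutes) and O(escrow_audit_trail → encrypt_minutes); every ideal world satisfies ¬escrow_audit_trail or escrow_audit_trail, so in either case encrypt_minutes holds — hence O(encrypt_minutes).
Premise 10 is O(¬redact_receipt → ¬encrypt_minutes); contrapositively O(encrypt_minutes → redact_receipt). Since O(encrypt_minutes) holds, K gives O(redact_receipt).
Premise 9 is O(redact_receipt → log_log); since O(redact_receipt), deontic closure gives O(log_log).
Applying K to premise 4 (O(log_log → flag_form)) and O(log_log) yields O(flag_form).
Premise 8 is O(halt_line → ¬flag_form); contrapositively O(flag_form → ¬halt_line). Since O(flag_form) holds, K gives O(¬halt_line).
Premise 1 is O(countersign_roster → halt_line); contrapositively O(¬halt_line → ¬countersign_roster). Since O(¬halt_line) holds, K gives O(¬countersign_roster).
Premise 13, O(¬reject_sample → countersign_roster), contraposes to O(¬countersign_roster → reject_sample); with O(¬countersign_roster) we get O(reject_sample).
Premises 2, 5, 6, 7, 12 do not contribute to this derivation.
So O(reject_sample) holds, i.e. F(¬reject_sample). The claim follows.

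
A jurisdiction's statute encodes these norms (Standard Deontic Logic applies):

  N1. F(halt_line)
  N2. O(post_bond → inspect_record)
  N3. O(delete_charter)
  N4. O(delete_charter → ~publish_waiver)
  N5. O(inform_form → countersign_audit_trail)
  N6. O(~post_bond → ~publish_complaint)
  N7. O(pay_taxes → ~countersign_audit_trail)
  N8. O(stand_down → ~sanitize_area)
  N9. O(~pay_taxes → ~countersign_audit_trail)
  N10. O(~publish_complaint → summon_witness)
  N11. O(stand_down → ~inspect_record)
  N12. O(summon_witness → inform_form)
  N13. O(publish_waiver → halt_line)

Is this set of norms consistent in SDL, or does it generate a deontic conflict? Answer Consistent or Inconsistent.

Premise 13 is O(publish_waiver → halt_line), but O(publish_waiver) is not derivable from the premises, so it does not yield O(halt_line).
So O(halt_line) is not derivable, and the apparent clash with O(~halt_line) does not arise.
A world satisfying every obligation exists (e.g. countersign_audit_trail=false, delete_charter=true, halt_line=false, inform_form=false, inspect_record=true, pay_taxes=false, post_bond=true, publish_complaint=true, publish_waiver=false, sanitize_area=false, stand_down=false, summon_witness=false); no atom is both obligatory and forbidden, so the set is consistent.

Consistent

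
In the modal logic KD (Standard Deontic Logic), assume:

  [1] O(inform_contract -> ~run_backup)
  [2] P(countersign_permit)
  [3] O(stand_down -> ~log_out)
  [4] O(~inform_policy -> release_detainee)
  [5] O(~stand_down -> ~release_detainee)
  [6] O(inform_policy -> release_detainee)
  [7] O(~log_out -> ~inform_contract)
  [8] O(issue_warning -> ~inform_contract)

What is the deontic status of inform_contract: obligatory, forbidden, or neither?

Premises 4 and 6 are O(~inform_policy -> release_detainee) and O(inform_policy -> release_detainee); every ideal world satisfies ~inform_policy or inform_policy, so in either case release_detainee holds — hence O(release_detainee).
Premise 5 is O(~stand_down -> ~release_detainee); contrapositively O(release_detainee -> stand_down). Since O(release_detainee) holds, K gives O(stand_down).
From O(stand_down) and premise 3, O(stand_down -> ~log_out), we obtain O(~log_out).
With premise 7, O(~log_out -> ~inform_contract), the K-axiom yields O(~inform_contract).
Premises 1, 2, 8 do not contribute to this derivation.
Thus O(~inform_contract), which is F(inform_contract): inform_contract is forbidden.

Forbidden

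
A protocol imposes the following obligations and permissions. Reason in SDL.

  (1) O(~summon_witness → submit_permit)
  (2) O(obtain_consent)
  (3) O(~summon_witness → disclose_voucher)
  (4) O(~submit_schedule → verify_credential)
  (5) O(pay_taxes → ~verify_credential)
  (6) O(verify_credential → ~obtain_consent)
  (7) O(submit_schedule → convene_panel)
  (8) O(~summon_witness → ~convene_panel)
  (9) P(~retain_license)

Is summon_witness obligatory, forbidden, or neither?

Premise 2 states O(obtain_consent) outright.
The contrapositive of premise 6 (O(verify_credential → ~obtain_consent)) is O(obtain_consent → ~verify_credential), and O(obtain_consent) is already established, so O(~verify_credential).
The contrapositive of premise 4 (O(~submit_schedule → verify_credential)) is O(~verify_credential → submit_schedule), and O(~verify_credential) is already established, so O(submit_schedule).
Applying K to premise 7 (O(submit_schedule → convene_panel)) and O(submit_schedule) yields O(convene_panel).
The contrapositive of premise 8 (O(~summon_witness → ~convene_panel)) is O(convene_panel → summon_witness), and O(convene_panel) is already established, so O(summon_witness).
Premises 1, 3, 5, 9 do not contribute to this derivation.
Hence summon_witness is obligatory.

Obligatory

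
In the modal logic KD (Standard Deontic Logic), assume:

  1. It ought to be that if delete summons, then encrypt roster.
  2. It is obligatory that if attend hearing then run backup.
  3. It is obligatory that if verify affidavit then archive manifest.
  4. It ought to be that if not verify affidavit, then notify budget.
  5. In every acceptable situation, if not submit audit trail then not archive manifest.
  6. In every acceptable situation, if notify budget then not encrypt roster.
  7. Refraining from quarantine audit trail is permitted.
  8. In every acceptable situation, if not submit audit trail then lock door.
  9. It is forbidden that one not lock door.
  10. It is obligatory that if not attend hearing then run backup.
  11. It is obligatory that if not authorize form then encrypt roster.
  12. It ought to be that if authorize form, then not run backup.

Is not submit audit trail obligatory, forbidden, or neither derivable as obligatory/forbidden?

By case analysis on attend_hearing: premise 2 gives O(attend_hearing → run_backup) and premise 10 gives O(¬attend_hearing → run_backup), so O(run_backup) either way.
Premise 12, O(authorize_form → ¬run_backup), contraposes to O(run_backup → ¬authorize_form); with O(run_backup) we get O(¬authorize_form).
From O(¬authorize_form) and premise 11, O(¬authorize_form → encrypt_roster), we obtain O(encrypt_roster).
Premise 6 is O(notify_budget → ¬encrypt_roster); contrapositively O(encrypt_roster → ¬notify_budget). Since O(encrypt_roster) holds, K gives O(¬notify_budget).
The contrapositive of premise 4 (O(¬verify_affidavit → notify_budget)) is O(¬notify_budget → verify_affidavit), and O(¬notify_budget) is already established, so O(verify_affidavit).
Premise 3 is O(verify_affidavit → archive_manifest); since O(verify_affidavit), deontic closure gives O(archive_manifest).
Premise 5, O(¬submit_audit_trail → ¬archive_manifest), contraposes to O(archive_manifest → submit_audit_trail); with O(archive_manifest) we get O(submit_audit_trail).
Premises 1, 7, 8, 9 do not contribute to this derivation.
Thus O(submit_audit_trail), which is F(¬submit_audit_trail): ¬submit_audit_trail is forbidden.

Forbidden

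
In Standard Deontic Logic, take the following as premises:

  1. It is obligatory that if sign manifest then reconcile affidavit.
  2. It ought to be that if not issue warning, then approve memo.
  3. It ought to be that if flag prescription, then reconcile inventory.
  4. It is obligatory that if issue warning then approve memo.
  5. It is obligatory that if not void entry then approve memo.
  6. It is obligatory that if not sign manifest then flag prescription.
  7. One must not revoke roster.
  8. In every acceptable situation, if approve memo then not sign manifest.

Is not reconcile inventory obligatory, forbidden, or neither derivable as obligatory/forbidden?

Forbidden

Premises 2 and 4 are O(¬issue_warning → approve_memo) and O(issue_warning → approve_memo); every ideal world satisfies ¬issue_warning or issue_warning, so in either case approve_memo holds — hence O(approve_memo).
From O(approve_memo) and premise 8, O(approve_memo → ¬sign_manifest), we obtain O(¬sign_manifest).
From O(¬sign_manifest) and premise 6, O(¬sign_manifest → flag_prescription), we obtain O(flag_prescription).
Premise 3 is O(flag_prescription → reconcile_inventory); since O(flag_prescription), deontic closure gives O(reconcile_inventory).
Premises 1, 5, 7 do not contribute to this derivation.
Thus O(reconcile_inventory), which is F(¬reconcile_inventory): ¬reconcile_inventory is forbidden.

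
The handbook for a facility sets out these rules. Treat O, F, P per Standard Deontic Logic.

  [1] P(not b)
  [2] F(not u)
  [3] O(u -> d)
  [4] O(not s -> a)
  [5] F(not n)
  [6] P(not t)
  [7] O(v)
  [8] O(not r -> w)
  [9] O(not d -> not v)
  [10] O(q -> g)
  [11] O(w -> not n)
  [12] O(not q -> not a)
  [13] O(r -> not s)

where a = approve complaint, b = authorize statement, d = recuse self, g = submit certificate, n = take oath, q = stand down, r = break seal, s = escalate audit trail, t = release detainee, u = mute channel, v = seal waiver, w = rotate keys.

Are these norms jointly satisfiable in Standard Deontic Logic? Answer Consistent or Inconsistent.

Consistent

Premise 9 is O(not d -> not v), but O(not d) is not derivable from the premises, so it does not yield O(not v).
So O(not v) is not derivable, and the apparent clash with O(v) does not arise.
A world satisfying every obligation exists (e.g. a=true, b=false, d=true, g=true, n=true, q=true, r=true, s=false, t=false, u=true, v=true, w=false); no atom is both obligatory and forbidden, so the set is consistent.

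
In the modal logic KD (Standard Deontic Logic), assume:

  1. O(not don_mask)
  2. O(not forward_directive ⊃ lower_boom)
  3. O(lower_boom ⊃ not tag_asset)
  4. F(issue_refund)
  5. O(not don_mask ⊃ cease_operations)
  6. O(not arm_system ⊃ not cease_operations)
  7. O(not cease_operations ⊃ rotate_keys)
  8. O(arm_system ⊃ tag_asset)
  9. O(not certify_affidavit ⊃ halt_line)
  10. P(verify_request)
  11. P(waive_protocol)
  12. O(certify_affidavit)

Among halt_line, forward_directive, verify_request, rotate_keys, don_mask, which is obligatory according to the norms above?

forward_directive

From premise 1 we have O(not don_mask).
Applying K to premise 5 (O(not don_mask ⊃ cease_operations)) and O(not don_mask) yields O(cease_operations).
Premise 6, O(not arm_system ⊃ not cease_operations), contraposes to O(cease_operations ⊃ arm_system); with O(cease_operations) we get O(arm_system).
Premise 8 is O(arm_system ⊃ tag_asset); since O(arm_system), deontic closure gives O(tag_asset).
Premise 3 is O(lower_boom ⊃ not tag_asset); contrapositively O(tag_asset ⊃ not lower_boom). Since O(tag_asset) holds, K gives O(not lower_boom).
Premise 2 is O(not forward_directive ⊃ lower_boom); contrapositively O(not lower_boom ⊃ forward_directive). Since O(not lower_boom) holds, K gives O(forward_directive).
So O(forward_directive) holds — forward_directive is obligatory. None of the other listed options is made obligatory by any chain of premises.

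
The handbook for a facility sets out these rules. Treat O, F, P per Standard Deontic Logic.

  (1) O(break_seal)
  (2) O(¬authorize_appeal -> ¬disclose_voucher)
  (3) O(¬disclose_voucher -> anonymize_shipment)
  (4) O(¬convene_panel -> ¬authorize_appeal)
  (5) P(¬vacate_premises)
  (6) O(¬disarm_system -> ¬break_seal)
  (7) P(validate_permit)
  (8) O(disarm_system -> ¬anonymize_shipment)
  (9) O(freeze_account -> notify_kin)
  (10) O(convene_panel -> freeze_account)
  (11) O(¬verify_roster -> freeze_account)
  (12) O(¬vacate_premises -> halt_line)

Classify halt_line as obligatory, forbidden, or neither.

Neither

Premise 12 is O(¬vacate_premises -> halt_line), but O(¬vacate_premises) is not derivable from the premises (the permission P(¬vacate_premises) asserts only ¬O(vacate_premises), not O(¬vacate_premises)), so it does not yield O(halt_line).
No premise or chain of K-axiom applications forces O(halt_line), and none forces O(¬halt_line). So halt_line is neither obligatory nor forbidden under these norms.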